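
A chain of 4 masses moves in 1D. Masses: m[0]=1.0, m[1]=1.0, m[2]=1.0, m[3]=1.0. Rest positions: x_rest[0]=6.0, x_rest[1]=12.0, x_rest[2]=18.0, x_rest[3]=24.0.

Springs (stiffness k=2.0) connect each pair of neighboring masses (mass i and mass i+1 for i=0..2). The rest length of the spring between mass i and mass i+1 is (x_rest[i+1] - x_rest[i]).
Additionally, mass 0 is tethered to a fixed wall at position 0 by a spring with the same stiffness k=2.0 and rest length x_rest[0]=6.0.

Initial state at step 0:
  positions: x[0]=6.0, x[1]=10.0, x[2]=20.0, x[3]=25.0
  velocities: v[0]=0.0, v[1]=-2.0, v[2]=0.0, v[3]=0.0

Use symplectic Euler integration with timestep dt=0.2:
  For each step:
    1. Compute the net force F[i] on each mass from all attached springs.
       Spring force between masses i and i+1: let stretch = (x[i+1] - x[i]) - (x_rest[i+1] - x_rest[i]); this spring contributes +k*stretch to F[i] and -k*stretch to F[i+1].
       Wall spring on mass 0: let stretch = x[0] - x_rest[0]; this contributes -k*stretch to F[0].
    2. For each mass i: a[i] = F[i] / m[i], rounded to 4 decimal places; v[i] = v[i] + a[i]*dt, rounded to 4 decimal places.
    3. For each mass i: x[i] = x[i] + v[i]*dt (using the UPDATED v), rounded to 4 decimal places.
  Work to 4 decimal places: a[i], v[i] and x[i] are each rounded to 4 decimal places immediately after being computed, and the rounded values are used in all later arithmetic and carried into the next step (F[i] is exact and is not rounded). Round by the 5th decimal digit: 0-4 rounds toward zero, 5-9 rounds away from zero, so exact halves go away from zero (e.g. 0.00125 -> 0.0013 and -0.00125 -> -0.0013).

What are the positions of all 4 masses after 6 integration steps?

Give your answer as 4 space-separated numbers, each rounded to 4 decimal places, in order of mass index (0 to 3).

Answer: 5.0461 13.0879 16.3844 24.7304

Derivation:
Step 0: x=[6.0000 10.0000 20.0000 25.0000] v=[0.0000 -2.0000 0.0000 0.0000]
Step 1: x=[5.8400 10.0800 19.6000 25.0800] v=[-0.8000 0.4000 -2.0000 0.4000]
Step 2: x=[5.5520 10.5824 18.8768 25.2016] v=[-1.4400 2.5120 -3.6160 0.6080]
Step 3: x=[5.2223 11.3459 17.9960 25.2972] v=[-1.6486 3.8176 -4.4038 0.4781]
Step 4: x=[4.9647 12.1515 17.1673 25.2887] v=[-1.2881 4.0282 -4.1434 -0.0424]
Step 5: x=[4.8848 12.7835 16.5871 25.1105] v=[-0.3993 3.1598 -2.9012 -0.8910]
Step 6: x=[5.0461 13.0879 16.3844 24.7304] v=[0.8063 1.5218 -1.0133 -1.9004]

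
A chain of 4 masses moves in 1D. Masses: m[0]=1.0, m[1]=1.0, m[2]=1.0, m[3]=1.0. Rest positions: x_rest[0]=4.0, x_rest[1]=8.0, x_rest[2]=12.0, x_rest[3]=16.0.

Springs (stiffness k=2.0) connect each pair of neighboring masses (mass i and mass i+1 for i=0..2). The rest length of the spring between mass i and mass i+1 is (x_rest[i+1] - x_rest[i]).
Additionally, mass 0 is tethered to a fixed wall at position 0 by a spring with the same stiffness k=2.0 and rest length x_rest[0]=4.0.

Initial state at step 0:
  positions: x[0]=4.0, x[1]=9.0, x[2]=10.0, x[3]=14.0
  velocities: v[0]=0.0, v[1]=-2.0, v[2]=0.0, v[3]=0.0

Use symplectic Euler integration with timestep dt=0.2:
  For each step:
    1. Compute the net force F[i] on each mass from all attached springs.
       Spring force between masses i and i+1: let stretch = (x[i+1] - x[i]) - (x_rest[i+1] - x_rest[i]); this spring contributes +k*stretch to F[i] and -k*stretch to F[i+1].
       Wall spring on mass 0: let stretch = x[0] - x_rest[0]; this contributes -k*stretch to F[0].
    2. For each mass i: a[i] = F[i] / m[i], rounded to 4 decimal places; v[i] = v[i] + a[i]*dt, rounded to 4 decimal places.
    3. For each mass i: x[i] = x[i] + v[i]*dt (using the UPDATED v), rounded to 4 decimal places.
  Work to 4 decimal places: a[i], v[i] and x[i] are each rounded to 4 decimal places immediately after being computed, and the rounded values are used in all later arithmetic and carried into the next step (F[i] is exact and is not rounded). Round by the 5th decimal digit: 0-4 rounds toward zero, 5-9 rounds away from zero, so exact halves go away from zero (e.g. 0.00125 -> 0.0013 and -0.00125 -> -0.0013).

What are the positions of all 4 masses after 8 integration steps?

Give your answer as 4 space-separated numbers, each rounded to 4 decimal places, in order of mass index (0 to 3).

Answer: 2.0819 5.9772 10.4139 15.4116

Derivation:
Step 0: x=[4.0000 9.0000 10.0000 14.0000] v=[0.0000 -2.0000 0.0000 0.0000]
Step 1: x=[4.0800 8.2800 10.2400 14.0000] v=[0.4000 -3.6000 1.2000 0.0000]
Step 2: x=[4.1696 7.3808 10.6240 14.0192] v=[0.4480 -4.4960 1.9200 0.0960]
Step 3: x=[4.1825 6.4842 11.0202 14.0868] v=[0.0646 -4.4832 1.9808 0.3379]
Step 4: x=[4.0450 5.7663 11.2988 14.2291] v=[-0.6877 -3.5895 1.3930 0.7113]
Step 5: x=[3.7216 5.3533 11.3692 14.4569] v=[-1.6172 -2.0650 0.3521 1.1392]
Step 6: x=[3.2310 5.2910 11.2054 14.7577] v=[-2.4532 -0.3113 -0.8192 1.5041]
Step 7: x=[2.6467 5.5371 10.8526 15.0943] v=[-2.9216 1.2305 -1.7640 1.6832]
Step 8: x=[2.0819 5.9772 10.4139 15.4116] v=[-2.8241 2.2005 -2.1935 1.5865]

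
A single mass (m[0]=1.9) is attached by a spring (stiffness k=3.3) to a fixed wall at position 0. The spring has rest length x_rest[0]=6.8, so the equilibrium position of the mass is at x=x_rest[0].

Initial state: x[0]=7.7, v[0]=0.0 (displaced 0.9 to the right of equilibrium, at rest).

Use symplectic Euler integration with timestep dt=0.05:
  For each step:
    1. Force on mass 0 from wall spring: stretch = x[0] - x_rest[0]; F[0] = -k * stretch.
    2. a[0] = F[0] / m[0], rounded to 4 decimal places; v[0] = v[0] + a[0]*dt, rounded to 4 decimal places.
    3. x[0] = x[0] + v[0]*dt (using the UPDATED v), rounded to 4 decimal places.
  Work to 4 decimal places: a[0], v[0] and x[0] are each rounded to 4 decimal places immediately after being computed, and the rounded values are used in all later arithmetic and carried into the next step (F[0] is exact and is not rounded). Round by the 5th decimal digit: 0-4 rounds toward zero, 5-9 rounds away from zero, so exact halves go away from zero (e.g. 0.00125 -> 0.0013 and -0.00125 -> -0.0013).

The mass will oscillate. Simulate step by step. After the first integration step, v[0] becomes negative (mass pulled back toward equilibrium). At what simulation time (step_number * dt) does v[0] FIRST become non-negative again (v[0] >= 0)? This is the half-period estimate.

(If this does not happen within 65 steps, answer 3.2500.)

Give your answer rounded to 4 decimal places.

Answer: 2.4000

Derivation:
Step 0: x=[7.7000] v=[0.0000]
Step 1: x=[7.6961] v=[-0.0782]
Step 2: x=[7.6883] v=[-0.1560]
Step 3: x=[7.6766] v=[-0.2331]
Step 4: x=[7.6611] v=[-0.3092]
Step 5: x=[7.6419] v=[-0.3840]
Step 6: x=[7.6190] v=[-0.4571]
Step 7: x=[7.5926] v=[-0.5282]
Step 8: x=[7.5628] v=[-0.5970]
Step 9: x=[7.5296] v=[-0.6632]
Step 10: x=[7.4933] v=[-0.7266]
Step 11: x=[7.4540] v=[-0.7868]
Step 12: x=[7.4118] v=[-0.8436]
Step 13: x=[7.3670] v=[-0.8967]
Step 14: x=[7.3197] v=[-0.9459]
Step 15: x=[7.2702] v=[-0.9910]
Step 16: x=[7.2186] v=[-1.0318]
Step 17: x=[7.1652] v=[-1.0682]
Step 18: x=[7.1102] v=[-1.0999]
Step 19: x=[7.0539] v=[-1.1268]
Step 20: x=[6.9965] v=[-1.1489]
Step 21: x=[6.9382] v=[-1.1660]
Step 22: x=[6.8793] v=[-1.1780]
Step 23: x=[6.8201] v=[-1.1849]
Step 24: x=[6.7608] v=[-1.1866]
Step 25: x=[6.7016] v=[-1.1832]
Step 26: x=[6.6429] v=[-1.1747]
Step 27: x=[6.5848] v=[-1.1611]
Step 28: x=[6.5277] v=[-1.1424]
Step 29: x=[6.4718] v=[-1.1188]
Step 30: x=[6.4173] v=[-1.0903]
Step 31: x=[6.3644] v=[-1.0571]
Step 32: x=[6.3134] v=[-1.0193]
Step 33: x=[6.2646] v=[-0.9770]
Step 34: x=[6.2181] v=[-0.9305]
Step 35: x=[6.1741] v=[-0.8800]
Step 36: x=[6.1328] v=[-0.8256]
Step 37: x=[6.0944] v=[-0.7677]
Step 38: x=[6.0591] v=[-0.7064]
Step 39: x=[6.0270] v=[-0.6421]
Step 40: x=[5.9983] v=[-0.5750]
Step 41: x=[5.9730] v=[-0.5054]
Step 42: x=[5.9513] v=[-0.4336]
Step 43: x=[5.9333] v=[-0.3599]
Step 44: x=[5.9191] v=[-0.2846]
Step 45: x=[5.9087] v=[-0.2081]
Step 46: x=[5.9022] v=[-0.1307]
Step 47: x=[5.8996] v=[-0.0527]
Step 48: x=[5.9009] v=[0.0255]
First v>=0 after going negative at step 48, time=2.4000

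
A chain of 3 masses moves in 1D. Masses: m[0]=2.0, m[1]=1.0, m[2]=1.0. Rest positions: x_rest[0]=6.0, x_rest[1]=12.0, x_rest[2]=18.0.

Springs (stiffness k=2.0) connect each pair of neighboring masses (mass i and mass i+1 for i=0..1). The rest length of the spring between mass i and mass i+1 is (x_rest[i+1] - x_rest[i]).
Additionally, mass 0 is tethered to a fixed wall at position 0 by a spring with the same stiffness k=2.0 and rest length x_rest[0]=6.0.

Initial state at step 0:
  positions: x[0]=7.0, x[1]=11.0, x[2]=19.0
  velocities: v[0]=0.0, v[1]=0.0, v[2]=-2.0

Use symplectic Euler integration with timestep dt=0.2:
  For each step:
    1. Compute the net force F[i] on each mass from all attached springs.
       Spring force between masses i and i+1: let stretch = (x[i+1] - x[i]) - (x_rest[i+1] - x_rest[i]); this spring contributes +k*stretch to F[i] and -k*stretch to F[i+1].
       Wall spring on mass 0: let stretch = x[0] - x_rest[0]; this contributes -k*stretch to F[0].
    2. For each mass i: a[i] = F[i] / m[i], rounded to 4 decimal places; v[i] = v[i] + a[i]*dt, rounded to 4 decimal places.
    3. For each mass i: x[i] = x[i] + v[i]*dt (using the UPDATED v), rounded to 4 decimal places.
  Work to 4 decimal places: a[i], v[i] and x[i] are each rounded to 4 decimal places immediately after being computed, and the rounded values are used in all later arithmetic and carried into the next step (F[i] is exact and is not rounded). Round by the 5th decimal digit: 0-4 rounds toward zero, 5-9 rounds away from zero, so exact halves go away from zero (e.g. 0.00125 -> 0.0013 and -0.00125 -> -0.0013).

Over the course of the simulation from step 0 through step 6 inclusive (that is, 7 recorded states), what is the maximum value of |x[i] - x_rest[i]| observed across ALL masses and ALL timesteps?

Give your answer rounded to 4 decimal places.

Answer: 1.8695

Derivation:
Step 0: x=[7.0000 11.0000 19.0000] v=[0.0000 0.0000 -2.0000]
Step 1: x=[6.8800 11.3200 18.4400] v=[-0.6000 1.6000 -2.8000]
Step 2: x=[6.6624 11.8544 17.7904] v=[-1.0880 2.6720 -3.2480]
Step 3: x=[6.3860 12.4483 17.1459] v=[-1.3821 2.9696 -3.2224]
Step 4: x=[6.0966 12.9330 16.6056] v=[-1.4468 2.4237 -2.7014]
Step 5: x=[5.8368 13.1646 16.2515] v=[-1.2988 1.1582 -1.7704]
Step 6: x=[5.6367 13.0570 16.1305] v=[-1.0006 -0.5382 -0.6052]
Max displacement = 1.8695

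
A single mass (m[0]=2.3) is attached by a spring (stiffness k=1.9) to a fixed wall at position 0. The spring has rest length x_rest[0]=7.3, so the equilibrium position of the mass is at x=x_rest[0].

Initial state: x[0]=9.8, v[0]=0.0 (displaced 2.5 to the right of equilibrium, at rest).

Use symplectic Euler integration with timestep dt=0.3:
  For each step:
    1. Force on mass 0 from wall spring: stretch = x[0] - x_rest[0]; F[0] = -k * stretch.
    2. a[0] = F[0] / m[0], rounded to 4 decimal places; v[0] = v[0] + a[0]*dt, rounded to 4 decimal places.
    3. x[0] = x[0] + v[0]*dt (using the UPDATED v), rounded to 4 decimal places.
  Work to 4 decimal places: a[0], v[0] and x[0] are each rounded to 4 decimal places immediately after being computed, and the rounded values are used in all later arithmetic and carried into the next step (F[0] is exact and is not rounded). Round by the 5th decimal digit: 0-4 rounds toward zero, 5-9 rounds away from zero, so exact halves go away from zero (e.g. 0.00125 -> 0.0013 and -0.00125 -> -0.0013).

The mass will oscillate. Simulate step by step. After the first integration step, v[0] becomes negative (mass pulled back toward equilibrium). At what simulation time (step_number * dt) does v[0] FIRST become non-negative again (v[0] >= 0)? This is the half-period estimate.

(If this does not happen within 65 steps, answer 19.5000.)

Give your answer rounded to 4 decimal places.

Step 0: x=[9.8000] v=[0.0000]
Step 1: x=[9.6141] v=[-0.6196]
Step 2: x=[9.2562] v=[-1.1931]
Step 3: x=[8.7528] v=[-1.6779]
Step 4: x=[8.1414] v=[-2.0379]
Step 5: x=[7.4675] v=[-2.2464]
Step 6: x=[6.7811] v=[-2.2879]
Step 7: x=[6.1333] v=[-2.1593]
Step 8: x=[5.5722] v=[-1.8702]
Step 9: x=[5.1396] v=[-1.4420]
Step 10: x=[4.8676] v=[-0.9066]
Step 11: x=[4.7765] v=[-0.3038]
Step 12: x=[4.8730] v=[0.3216]
First v>=0 after going negative at step 12, time=3.6000

Answer: 3.6000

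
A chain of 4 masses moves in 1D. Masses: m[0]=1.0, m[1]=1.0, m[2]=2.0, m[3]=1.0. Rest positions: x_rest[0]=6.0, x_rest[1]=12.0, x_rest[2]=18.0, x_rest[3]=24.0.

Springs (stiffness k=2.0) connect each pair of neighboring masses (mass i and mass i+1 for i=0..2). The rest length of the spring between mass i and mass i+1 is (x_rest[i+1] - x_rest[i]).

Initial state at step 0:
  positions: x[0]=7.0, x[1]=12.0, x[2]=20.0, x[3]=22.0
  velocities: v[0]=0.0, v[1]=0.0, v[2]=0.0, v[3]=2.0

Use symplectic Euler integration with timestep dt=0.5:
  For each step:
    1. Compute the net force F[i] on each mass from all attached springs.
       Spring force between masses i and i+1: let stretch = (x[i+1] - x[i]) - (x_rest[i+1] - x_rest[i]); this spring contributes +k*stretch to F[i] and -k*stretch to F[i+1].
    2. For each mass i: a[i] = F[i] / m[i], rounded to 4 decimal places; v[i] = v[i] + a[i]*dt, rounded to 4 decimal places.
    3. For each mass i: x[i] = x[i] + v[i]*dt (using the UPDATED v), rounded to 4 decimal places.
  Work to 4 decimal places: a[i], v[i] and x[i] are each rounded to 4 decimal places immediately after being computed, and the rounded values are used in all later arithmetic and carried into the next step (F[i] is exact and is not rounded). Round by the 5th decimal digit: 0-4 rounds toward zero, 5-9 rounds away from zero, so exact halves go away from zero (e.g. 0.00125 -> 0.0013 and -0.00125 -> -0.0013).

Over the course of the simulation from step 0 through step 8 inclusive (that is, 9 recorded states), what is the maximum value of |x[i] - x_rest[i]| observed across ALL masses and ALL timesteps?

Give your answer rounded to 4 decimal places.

Step 0: x=[7.0000 12.0000 20.0000 22.0000] v=[0.0000 0.0000 0.0000 2.0000]
Step 1: x=[6.5000 13.5000 18.5000 25.0000] v=[-1.0000 3.0000 -3.0000 6.0000]
Step 2: x=[6.5000 14.0000 17.3750 27.7500] v=[0.0000 1.0000 -2.2500 5.5000]
Step 3: x=[7.2500 12.4375 18.0000 28.3125] v=[1.5000 -3.1250 1.2500 1.1250]
Step 4: x=[7.5938 11.0625 19.8125 26.7188] v=[0.6875 -2.7500 3.6250 -3.1875]
Step 5: x=[6.6719 12.3282 21.1641 24.6719] v=[-1.8438 2.5313 2.7032 -4.0938]
Step 6: x=[5.5782 15.1837 21.1837 23.8711] v=[-2.1875 5.7109 0.0392 -1.6016]
Step 7: x=[6.2872 16.2364 20.3752 24.7266] v=[1.4180 2.1054 -1.6171 1.7110]
Step 8: x=[8.9708 14.3839 19.6198 26.4064] v=[5.3672 -3.7050 -1.5108 3.3596]
Max displacement = 4.3125

Answer: 4.3125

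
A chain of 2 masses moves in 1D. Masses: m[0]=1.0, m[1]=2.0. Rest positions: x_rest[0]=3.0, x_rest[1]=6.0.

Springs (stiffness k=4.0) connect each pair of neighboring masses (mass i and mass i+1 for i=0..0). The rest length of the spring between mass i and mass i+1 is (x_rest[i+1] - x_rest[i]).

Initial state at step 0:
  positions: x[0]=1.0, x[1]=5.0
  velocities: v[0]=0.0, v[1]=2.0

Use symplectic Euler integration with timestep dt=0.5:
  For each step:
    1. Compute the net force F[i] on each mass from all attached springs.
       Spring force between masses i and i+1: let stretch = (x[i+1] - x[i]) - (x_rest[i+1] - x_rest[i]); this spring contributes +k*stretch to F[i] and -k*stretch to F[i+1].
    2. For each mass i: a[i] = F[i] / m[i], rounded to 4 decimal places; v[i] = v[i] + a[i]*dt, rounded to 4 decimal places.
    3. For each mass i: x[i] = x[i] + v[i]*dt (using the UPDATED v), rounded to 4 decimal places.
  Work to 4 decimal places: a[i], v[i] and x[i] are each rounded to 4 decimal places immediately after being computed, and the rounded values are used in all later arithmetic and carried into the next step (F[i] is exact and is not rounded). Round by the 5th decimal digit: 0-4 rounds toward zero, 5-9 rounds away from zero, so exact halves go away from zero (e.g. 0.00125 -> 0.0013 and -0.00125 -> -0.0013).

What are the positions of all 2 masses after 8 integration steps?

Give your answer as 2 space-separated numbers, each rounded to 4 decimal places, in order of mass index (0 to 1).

Step 0: x=[1.0000 5.0000] v=[0.0000 2.0000]
Step 1: x=[2.0000 5.5000] v=[2.0000 1.0000]
Step 2: x=[3.5000 5.7500] v=[3.0000 0.5000]
Step 3: x=[4.2500 6.3750] v=[1.5000 1.2500]
Step 4: x=[4.1250 7.4375] v=[-0.2500 2.1250]
Step 5: x=[4.3125 8.3438] v=[0.3750 1.8125]
Step 6: x=[5.5313 8.7344] v=[2.4376 0.7812]
Step 7: x=[6.9532 9.0235] v=[2.8438 0.5781]
Step 8: x=[7.4454 9.7774] v=[0.9844 1.5078]

Answer: 7.4454 9.7774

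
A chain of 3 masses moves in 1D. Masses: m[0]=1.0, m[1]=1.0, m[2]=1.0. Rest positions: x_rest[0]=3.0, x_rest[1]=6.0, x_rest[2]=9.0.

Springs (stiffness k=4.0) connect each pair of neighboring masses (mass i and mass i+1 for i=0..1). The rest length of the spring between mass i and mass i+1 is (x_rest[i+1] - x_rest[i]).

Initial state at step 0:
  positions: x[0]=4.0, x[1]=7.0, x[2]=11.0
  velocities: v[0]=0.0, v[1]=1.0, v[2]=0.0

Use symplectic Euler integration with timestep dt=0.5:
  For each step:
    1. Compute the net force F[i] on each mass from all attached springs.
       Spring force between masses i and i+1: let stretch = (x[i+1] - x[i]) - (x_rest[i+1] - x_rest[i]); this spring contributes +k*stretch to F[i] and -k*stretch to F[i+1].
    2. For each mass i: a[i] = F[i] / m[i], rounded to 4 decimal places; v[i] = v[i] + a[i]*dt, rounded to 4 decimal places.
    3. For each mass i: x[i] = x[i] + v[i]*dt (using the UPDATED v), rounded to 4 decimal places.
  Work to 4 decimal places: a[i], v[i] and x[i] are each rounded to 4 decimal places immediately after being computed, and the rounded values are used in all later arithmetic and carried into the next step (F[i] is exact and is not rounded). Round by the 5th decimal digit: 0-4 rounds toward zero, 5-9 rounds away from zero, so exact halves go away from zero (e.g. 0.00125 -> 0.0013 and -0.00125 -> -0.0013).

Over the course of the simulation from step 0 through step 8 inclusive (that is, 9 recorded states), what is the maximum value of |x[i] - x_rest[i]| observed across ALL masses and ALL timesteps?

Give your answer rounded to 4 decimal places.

Step 0: x=[4.0000 7.0000 11.0000] v=[0.0000 1.0000 0.0000]
Step 1: x=[4.0000 8.5000 10.0000] v=[0.0000 3.0000 -2.0000]
Step 2: x=[5.5000 7.0000 10.5000] v=[3.0000 -3.0000 1.0000]
Step 3: x=[5.5000 7.5000 10.5000] v=[0.0000 1.0000 0.0000]
Step 4: x=[4.5000 9.0000 10.5000] v=[-2.0000 3.0000 0.0000]
Step 5: x=[5.0000 7.5000 12.0000] v=[1.0000 -3.0000 3.0000]
Step 6: x=[5.0000 8.0000 12.0000] v=[0.0000 1.0000 0.0000]
Step 7: x=[5.0000 9.5000 11.0000] v=[0.0000 3.0000 -2.0000]
Step 8: x=[6.5000 8.0000 11.5000] v=[3.0000 -3.0000 1.0000]
Max displacement = 3.5000

Answer: 3.5000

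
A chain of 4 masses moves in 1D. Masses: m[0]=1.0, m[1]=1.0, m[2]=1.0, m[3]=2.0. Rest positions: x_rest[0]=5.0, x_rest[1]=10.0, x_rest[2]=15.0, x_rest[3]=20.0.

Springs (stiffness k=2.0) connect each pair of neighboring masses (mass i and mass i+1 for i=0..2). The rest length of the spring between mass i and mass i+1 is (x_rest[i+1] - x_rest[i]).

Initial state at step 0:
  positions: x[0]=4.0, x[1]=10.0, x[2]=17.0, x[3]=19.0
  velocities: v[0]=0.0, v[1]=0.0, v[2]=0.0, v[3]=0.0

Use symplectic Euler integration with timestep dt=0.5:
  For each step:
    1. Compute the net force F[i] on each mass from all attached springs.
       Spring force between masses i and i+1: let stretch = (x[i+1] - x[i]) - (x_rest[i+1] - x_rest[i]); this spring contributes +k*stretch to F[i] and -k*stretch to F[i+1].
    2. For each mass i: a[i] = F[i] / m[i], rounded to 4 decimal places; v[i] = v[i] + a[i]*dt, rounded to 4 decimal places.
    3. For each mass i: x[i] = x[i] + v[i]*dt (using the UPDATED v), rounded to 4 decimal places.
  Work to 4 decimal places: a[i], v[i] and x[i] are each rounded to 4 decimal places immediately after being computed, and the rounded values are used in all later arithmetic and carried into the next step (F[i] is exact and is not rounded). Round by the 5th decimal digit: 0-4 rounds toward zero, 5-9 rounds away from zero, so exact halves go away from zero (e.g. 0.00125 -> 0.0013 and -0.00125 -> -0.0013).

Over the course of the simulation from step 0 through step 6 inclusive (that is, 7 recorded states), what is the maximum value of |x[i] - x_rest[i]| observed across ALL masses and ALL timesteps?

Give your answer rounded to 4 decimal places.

Step 0: x=[4.0000 10.0000 17.0000 19.0000] v=[0.0000 0.0000 0.0000 0.0000]
Step 1: x=[4.5000 10.5000 14.5000 19.7500] v=[1.0000 1.0000 -5.0000 1.5000]
Step 2: x=[5.5000 10.0000 12.6250 20.4375] v=[2.0000 -1.0000 -3.7500 1.3750]
Step 3: x=[6.2500 8.5625 13.3438 20.4219] v=[1.5000 -2.8750 1.4375 -0.0313]
Step 4: x=[5.6563 8.3594 15.2110 19.8867] v=[-1.1875 -0.4062 3.7343 -1.0704]
Step 5: x=[3.9141 10.2306 15.9902 19.4326] v=[-3.4844 3.7423 1.5584 -0.9083]
Step 6: x=[2.8302 11.8233 15.6108 19.3679] v=[-2.1679 3.1854 -0.7588 -0.1295]
Max displacement = 2.3750

Answer: 2.3750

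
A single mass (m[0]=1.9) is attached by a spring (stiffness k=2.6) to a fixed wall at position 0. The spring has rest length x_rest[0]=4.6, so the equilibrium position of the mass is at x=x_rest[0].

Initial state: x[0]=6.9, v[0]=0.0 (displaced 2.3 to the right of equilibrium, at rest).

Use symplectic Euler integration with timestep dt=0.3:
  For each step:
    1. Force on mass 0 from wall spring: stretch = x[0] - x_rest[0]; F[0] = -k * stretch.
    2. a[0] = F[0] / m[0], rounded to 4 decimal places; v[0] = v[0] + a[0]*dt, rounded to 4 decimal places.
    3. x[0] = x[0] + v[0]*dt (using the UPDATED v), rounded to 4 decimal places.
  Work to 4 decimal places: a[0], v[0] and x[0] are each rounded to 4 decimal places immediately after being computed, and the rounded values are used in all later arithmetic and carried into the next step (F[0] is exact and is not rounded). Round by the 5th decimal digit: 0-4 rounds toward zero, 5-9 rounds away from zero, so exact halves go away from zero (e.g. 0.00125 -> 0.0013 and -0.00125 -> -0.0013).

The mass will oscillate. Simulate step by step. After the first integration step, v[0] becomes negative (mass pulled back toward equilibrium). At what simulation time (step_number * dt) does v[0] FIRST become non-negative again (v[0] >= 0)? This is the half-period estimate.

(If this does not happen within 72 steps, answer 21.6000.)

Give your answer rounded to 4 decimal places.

Step 0: x=[6.9000] v=[0.0000]
Step 1: x=[6.6167] v=[-0.9442]
Step 2: x=[6.0851] v=[-1.7721]
Step 3: x=[5.3706] v=[-2.3818]
Step 4: x=[4.5611] v=[-2.6982]
Step 5: x=[3.7564] v=[-2.6822]
Step 6: x=[3.0556] v=[-2.3359]
Step 7: x=[2.5450] v=[-1.7019]
Step 8: x=[2.2875] v=[-0.8583]
Step 9: x=[2.3148] v=[0.0911]
First v>=0 after going negative at step 9, time=2.7000

Answer: 2.7000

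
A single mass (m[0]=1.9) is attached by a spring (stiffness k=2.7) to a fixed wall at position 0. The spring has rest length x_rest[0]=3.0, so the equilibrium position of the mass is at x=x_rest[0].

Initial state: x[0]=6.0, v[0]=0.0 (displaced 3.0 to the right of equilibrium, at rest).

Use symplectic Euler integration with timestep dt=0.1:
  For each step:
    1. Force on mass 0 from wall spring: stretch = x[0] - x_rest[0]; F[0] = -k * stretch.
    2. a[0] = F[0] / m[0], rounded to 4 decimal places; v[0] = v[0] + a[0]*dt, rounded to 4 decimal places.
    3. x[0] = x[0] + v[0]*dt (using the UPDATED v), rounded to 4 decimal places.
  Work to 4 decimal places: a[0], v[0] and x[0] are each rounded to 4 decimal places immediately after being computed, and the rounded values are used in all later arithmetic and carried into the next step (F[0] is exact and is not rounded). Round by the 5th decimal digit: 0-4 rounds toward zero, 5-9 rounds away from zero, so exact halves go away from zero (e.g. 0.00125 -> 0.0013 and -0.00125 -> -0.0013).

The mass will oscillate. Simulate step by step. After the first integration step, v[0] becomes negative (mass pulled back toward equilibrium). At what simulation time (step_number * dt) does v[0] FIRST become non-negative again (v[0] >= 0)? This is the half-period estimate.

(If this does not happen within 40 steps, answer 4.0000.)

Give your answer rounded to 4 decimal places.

Step 0: x=[6.0000] v=[0.0000]
Step 1: x=[5.9574] v=[-0.4263]
Step 2: x=[5.8727] v=[-0.8466]
Step 3: x=[5.7472] v=[-1.2548]
Step 4: x=[5.5827] v=[-1.6452]
Step 5: x=[5.3815] v=[-2.0122]
Step 6: x=[5.1464] v=[-2.3506]
Step 7: x=[4.8808] v=[-2.6556]
Step 8: x=[4.5885] v=[-2.9229]
Step 9: x=[4.2736] v=[-3.1486]
Step 10: x=[3.9406] v=[-3.3296]
Step 11: x=[3.5943] v=[-3.4633]
Step 12: x=[3.2395] v=[-3.5478]
Step 13: x=[2.8813] v=[-3.5818]
Step 14: x=[2.5248] v=[-3.5649]
Step 15: x=[2.1751] v=[-3.4974]
Step 16: x=[1.8371] v=[-3.3802]
Step 17: x=[1.5156] v=[-3.2150]
Step 18: x=[1.2152] v=[-3.0041]
Step 19: x=[0.9402] v=[-2.7505]
Step 20: x=[0.6944] v=[-2.4578]
Step 21: x=[0.4814] v=[-2.1302]
Step 22: x=[0.3042] v=[-1.7723]
Step 23: x=[0.1653] v=[-1.3892]
Step 24: x=[0.0667] v=[-0.9864]
Step 25: x=[0.0097] v=[-0.5696]
Step 26: x=[-0.0048] v=[-0.1447]
Step 27: x=[0.0234] v=[0.2823]
First v>=0 after going negative at step 27, time=2.7000

Answer: 2.7000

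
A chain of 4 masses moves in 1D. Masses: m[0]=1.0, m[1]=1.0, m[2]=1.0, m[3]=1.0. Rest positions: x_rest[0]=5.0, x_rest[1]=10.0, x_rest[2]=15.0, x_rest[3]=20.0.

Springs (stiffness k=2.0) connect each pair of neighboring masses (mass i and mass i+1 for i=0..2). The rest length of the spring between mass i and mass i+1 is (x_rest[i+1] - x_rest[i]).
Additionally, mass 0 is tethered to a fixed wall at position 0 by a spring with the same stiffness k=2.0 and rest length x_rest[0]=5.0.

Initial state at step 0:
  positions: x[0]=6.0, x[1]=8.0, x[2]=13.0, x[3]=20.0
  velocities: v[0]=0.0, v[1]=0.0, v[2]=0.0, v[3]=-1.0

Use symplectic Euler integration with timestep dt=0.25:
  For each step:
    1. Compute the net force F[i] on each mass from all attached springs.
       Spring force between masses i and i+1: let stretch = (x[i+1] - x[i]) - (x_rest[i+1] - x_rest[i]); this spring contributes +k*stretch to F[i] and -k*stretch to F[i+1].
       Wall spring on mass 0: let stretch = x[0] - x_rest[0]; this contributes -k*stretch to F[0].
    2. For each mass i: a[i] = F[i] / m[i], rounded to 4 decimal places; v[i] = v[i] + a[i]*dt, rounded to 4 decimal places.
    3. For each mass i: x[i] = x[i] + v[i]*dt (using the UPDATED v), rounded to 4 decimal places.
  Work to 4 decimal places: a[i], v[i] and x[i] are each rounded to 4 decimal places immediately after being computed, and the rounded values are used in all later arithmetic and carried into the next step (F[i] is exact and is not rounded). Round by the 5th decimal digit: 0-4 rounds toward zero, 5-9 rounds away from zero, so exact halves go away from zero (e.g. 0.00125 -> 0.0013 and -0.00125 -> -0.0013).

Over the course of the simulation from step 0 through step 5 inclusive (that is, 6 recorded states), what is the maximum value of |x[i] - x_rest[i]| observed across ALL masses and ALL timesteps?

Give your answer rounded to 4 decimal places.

Step 0: x=[6.0000 8.0000 13.0000 20.0000] v=[0.0000 0.0000 0.0000 -1.0000]
Step 1: x=[5.5000 8.3750 13.2500 19.5000] v=[-2.0000 1.5000 1.0000 -2.0000]
Step 2: x=[4.6719 9.0000 13.6719 18.8438] v=[-3.3125 2.5000 1.6875 -2.6250]
Step 3: x=[3.8008 9.6680 14.1563 18.1661] v=[-3.4844 2.6719 1.9375 -2.7110]
Step 4: x=[3.1880 10.1636 14.5809 17.6121] v=[-2.4512 1.9825 1.6983 -2.2159]
Step 5: x=[3.0487 10.3395 14.8322 17.3042] v=[-0.5574 0.7034 1.0053 -1.2315]
Max displacement = 2.6958

Answer: 2.6958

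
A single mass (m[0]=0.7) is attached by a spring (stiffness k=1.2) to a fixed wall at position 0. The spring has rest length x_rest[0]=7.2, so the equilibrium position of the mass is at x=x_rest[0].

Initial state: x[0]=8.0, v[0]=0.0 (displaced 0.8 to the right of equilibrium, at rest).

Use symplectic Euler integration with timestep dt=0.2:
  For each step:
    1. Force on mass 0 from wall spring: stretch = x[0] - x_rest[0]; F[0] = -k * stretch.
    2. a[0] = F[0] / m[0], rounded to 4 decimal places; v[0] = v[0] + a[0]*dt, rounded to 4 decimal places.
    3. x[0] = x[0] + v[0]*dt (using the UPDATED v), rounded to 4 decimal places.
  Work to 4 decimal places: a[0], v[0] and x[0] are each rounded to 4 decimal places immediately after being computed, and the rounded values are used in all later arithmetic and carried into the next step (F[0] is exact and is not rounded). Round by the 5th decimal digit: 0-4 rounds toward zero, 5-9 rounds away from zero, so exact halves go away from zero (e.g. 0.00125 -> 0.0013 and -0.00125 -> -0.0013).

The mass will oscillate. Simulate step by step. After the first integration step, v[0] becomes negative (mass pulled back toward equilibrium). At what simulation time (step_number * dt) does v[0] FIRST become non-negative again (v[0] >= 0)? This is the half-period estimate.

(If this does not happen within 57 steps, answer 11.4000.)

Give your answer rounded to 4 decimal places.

Answer: 2.4000

Derivation:
Step 0: x=[8.0000] v=[0.0000]
Step 1: x=[7.9451] v=[-0.2743]
Step 2: x=[7.8391] v=[-0.5298]
Step 3: x=[7.6893] v=[-0.7489]
Step 4: x=[7.5060] v=[-0.9167]
Step 5: x=[7.3017] v=[-1.0216]
Step 6: x=[7.0904] v=[-1.0565]
Step 7: x=[6.8866] v=[-1.0189]
Step 8: x=[6.7043] v=[-0.9114]
Step 9: x=[6.5560] v=[-0.7414]
Step 10: x=[6.4519] v=[-0.5206]
Step 11: x=[6.3991] v=[-0.2641]
Step 12: x=[6.4012] v=[0.0105]
First v>=0 after going negative at step 12, time=2.4000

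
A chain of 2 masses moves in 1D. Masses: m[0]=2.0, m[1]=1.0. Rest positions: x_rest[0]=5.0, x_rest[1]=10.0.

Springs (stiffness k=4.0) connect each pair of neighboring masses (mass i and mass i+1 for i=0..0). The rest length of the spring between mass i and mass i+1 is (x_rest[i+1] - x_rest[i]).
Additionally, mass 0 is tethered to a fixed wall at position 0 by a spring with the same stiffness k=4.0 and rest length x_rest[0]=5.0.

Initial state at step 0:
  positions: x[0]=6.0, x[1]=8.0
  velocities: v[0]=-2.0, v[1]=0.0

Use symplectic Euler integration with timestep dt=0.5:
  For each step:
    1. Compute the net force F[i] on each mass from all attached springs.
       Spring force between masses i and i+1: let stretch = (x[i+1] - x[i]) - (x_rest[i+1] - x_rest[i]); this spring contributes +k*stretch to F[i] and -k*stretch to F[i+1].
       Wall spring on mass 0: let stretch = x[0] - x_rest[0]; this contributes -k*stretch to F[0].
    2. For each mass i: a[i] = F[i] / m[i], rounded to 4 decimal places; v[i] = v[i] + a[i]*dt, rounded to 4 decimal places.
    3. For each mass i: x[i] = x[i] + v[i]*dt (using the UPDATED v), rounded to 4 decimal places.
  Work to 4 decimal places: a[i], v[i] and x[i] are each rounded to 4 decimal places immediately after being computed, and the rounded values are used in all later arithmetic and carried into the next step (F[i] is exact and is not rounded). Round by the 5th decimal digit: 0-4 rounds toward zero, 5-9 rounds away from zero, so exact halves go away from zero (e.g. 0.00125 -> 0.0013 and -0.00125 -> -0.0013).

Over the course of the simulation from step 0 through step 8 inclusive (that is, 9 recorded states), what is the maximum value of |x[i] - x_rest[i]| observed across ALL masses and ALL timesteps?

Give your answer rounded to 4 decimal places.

Step 0: x=[6.0000 8.0000] v=[-2.0000 0.0000]
Step 1: x=[3.0000 11.0000] v=[-6.0000 6.0000]
Step 2: x=[2.5000 11.0000] v=[-1.0000 0.0000]
Step 3: x=[5.0000 7.5000] v=[5.0000 -7.0000]
Step 4: x=[6.2500 6.5000] v=[2.5000 -2.0000]
Step 5: x=[4.5000 10.2500] v=[-3.5000 7.5000]
Step 6: x=[3.3750 13.2500] v=[-2.2500 6.0000]
Step 7: x=[5.5000 11.3750] v=[4.2500 -3.7500]
Step 8: x=[7.8125 8.6250] v=[4.6250 -5.5000]
Max displacement = 3.5000

Answer: 3.5000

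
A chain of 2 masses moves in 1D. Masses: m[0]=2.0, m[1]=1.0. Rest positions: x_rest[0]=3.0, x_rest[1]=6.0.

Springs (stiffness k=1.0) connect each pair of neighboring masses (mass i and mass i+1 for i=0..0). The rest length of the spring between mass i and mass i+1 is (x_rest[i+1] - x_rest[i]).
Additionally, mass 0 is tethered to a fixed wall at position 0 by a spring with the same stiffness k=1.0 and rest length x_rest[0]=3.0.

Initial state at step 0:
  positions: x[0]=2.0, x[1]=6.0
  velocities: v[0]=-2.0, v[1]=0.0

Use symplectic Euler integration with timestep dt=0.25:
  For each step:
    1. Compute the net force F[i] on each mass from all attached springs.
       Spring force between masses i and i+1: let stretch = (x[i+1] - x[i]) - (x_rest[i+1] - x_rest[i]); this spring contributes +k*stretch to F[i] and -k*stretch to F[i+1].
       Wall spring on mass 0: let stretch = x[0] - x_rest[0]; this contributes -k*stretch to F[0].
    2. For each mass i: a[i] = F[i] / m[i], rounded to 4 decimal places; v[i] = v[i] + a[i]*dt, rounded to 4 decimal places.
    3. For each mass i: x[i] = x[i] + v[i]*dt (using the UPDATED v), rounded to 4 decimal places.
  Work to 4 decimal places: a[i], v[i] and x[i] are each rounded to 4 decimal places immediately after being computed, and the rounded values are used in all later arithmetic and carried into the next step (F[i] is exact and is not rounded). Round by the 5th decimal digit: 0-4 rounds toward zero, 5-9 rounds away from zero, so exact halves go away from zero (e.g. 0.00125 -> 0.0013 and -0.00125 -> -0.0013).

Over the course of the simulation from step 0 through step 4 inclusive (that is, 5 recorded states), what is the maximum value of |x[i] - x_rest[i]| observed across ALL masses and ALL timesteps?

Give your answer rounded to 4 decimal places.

Step 0: x=[2.0000 6.0000] v=[-2.0000 0.0000]
Step 1: x=[1.5625 5.9375] v=[-1.7500 -0.2500]
Step 2: x=[1.2129 5.7891] v=[-1.3984 -0.5938]
Step 3: x=[0.9684 5.5421] v=[-0.9780 -0.9879]
Step 4: x=[0.8366 5.1968] v=[-0.5273 -1.3813]
Max displacement = 2.1634

Answer: 2.1634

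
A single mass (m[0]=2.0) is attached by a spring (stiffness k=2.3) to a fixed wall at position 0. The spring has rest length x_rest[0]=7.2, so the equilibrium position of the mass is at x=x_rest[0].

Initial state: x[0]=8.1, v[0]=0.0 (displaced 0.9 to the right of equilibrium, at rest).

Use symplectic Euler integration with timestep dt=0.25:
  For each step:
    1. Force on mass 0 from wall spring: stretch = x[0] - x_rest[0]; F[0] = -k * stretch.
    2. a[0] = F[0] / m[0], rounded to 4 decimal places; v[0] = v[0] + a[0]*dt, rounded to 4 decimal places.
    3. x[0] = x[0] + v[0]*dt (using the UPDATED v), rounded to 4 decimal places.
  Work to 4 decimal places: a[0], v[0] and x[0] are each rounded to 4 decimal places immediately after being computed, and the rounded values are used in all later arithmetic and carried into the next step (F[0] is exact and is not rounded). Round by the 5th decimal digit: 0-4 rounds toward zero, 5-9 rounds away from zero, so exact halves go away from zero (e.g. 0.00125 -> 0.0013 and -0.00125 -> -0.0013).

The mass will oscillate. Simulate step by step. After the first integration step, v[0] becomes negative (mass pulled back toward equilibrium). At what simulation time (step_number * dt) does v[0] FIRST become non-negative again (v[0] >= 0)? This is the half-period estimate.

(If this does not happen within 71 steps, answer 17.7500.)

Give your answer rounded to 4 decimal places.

Answer: 3.0000

Derivation:
Step 0: x=[8.1000] v=[0.0000]
Step 1: x=[8.0353] v=[-0.2588]
Step 2: x=[7.9106] v=[-0.4990]
Step 3: x=[7.7348] v=[-0.7033]
Step 4: x=[7.5205] v=[-0.8571]
Step 5: x=[7.2832] v=[-0.9493]
Step 6: x=[7.0399] v=[-0.9732]
Step 7: x=[6.8081] v=[-0.9272]
Step 8: x=[6.6045] v=[-0.8145]
Step 9: x=[6.4437] v=[-0.6433]
Step 10: x=[6.3372] v=[-0.4259]
Step 11: x=[6.2927] v=[-0.1779]
Step 12: x=[6.3135] v=[0.0830]
First v>=0 after going negative at step 12, time=3.0000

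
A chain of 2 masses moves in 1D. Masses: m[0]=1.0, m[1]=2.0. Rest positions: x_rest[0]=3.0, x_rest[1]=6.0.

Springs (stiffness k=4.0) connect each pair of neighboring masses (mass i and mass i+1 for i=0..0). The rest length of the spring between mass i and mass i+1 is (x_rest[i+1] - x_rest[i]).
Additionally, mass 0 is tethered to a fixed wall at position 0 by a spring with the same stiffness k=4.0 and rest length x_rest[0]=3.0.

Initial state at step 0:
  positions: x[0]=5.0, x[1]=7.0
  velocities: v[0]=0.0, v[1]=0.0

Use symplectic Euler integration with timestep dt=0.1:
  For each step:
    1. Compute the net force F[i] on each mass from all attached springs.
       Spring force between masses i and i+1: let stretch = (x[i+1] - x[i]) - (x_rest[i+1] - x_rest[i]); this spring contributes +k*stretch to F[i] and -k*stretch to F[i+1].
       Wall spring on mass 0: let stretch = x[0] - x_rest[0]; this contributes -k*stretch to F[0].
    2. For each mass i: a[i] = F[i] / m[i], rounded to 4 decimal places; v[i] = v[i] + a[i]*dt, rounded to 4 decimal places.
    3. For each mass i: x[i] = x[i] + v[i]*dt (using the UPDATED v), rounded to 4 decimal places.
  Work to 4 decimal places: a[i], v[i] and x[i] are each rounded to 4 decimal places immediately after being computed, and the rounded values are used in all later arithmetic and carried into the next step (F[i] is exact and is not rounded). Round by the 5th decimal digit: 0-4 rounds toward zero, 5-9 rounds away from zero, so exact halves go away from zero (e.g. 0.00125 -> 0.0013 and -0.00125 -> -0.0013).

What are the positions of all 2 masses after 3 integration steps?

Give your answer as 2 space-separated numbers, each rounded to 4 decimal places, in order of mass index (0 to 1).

Answer: 4.3311 7.1063

Derivation:
Step 0: x=[5.0000 7.0000] v=[0.0000 0.0000]
Step 1: x=[4.8800 7.0200] v=[-1.2000 0.2000]
Step 2: x=[4.6504 7.0572] v=[-2.2960 0.3720]
Step 3: x=[4.3311 7.1063] v=[-3.1934 0.4906]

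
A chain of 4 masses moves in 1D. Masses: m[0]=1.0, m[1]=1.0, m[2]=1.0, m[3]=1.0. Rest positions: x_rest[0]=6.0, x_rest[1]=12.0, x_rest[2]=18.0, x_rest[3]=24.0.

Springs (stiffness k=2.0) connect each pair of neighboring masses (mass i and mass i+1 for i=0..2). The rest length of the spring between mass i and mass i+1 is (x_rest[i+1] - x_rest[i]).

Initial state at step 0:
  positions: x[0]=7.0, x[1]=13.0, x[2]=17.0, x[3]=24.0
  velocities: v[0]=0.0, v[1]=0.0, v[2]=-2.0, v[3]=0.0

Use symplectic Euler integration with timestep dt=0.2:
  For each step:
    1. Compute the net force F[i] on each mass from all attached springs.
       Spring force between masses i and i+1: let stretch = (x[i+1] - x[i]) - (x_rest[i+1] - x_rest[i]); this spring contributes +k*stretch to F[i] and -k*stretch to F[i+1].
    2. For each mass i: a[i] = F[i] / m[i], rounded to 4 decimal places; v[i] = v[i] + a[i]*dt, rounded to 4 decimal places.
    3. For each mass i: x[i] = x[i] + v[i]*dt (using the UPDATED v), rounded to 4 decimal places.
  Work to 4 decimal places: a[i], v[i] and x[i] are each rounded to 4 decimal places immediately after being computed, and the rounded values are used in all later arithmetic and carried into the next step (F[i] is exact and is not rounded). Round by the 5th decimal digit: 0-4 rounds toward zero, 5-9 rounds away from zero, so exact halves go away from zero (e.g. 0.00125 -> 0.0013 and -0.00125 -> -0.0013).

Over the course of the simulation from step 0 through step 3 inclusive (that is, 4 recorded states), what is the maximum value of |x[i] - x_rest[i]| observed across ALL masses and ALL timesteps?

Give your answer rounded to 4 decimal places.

Answer: 1.1600

Derivation:
Step 0: x=[7.0000 13.0000 17.0000 24.0000] v=[0.0000 0.0000 -2.0000 0.0000]
Step 1: x=[7.0000 12.8400 16.8400 23.9200] v=[0.0000 -0.8000 -0.8000 -0.4000]
Step 2: x=[6.9872 12.5328 16.9264 23.7536] v=[-0.0640 -1.5360 0.4320 -0.8320]
Step 3: x=[6.9380 12.1334 17.2075 23.5210] v=[-0.2458 -1.9968 1.4054 -1.1629]
Max displacement = 1.1600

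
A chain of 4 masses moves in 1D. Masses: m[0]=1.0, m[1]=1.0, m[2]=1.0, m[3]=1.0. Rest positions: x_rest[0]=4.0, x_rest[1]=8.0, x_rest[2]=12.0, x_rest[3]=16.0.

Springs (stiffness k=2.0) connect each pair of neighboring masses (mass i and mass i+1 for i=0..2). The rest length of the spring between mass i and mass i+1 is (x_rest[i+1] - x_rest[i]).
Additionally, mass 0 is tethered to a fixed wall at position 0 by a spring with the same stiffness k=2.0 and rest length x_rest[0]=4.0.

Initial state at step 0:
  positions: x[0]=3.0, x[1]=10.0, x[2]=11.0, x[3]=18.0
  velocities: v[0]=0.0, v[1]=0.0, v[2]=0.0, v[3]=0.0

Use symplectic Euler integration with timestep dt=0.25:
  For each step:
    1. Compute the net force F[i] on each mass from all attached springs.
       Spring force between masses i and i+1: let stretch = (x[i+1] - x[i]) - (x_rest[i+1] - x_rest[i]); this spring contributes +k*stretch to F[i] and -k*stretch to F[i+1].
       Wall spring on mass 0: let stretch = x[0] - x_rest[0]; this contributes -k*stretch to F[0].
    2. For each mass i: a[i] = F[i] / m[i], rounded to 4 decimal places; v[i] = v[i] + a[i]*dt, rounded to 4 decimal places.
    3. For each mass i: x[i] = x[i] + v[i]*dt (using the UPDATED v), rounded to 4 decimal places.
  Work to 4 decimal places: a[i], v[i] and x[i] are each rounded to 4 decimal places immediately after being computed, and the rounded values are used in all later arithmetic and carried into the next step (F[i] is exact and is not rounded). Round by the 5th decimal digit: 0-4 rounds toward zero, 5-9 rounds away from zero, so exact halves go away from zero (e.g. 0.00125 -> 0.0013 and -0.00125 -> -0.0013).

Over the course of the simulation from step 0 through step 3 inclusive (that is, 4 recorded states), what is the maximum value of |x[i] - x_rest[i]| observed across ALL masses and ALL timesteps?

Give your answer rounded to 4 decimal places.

Step 0: x=[3.0000 10.0000 11.0000 18.0000] v=[0.0000 0.0000 0.0000 0.0000]
Step 1: x=[3.5000 9.2500 11.7500 17.6250] v=[2.0000 -3.0000 3.0000 -1.5000]
Step 2: x=[4.2813 8.0938 12.9219 17.0156] v=[3.1250 -4.6250 4.6875 -2.4375]
Step 3: x=[5.0040 7.0645 14.0020 16.3945] v=[2.8906 -4.1172 4.3203 -2.4844]
Max displacement = 2.0020

Answer: 2.0020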